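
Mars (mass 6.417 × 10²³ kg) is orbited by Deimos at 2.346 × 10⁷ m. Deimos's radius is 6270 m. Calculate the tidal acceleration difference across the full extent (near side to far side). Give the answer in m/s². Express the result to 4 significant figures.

8.319 × 10⁻⁵ m/s²

Δg = 4GMr/d³
   = 4 × (6.674 × 10⁻¹¹) × (6.417 × 10²³) × (6270) / (2.346 × 10⁷)³
   = 8.319 × 10⁻⁵ m/s²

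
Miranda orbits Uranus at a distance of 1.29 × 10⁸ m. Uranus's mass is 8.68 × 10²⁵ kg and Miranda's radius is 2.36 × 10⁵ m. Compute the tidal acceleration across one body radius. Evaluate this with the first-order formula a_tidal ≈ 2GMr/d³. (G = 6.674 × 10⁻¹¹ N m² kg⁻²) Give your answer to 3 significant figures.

1.27 × 10⁻³ m/s²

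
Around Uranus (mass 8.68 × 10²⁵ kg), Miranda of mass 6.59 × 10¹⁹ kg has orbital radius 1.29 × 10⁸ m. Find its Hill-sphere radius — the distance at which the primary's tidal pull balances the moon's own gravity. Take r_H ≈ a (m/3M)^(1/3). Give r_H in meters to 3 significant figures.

8.16 × 10⁵ m

r_H ≈ a (m/3M)^(1/3)
    = (1.29 × 10⁸) × (6.59 × 10¹⁹ / (3 × 8.68 × 10²⁵))^(1/3)
    = 8.16 × 10⁵ m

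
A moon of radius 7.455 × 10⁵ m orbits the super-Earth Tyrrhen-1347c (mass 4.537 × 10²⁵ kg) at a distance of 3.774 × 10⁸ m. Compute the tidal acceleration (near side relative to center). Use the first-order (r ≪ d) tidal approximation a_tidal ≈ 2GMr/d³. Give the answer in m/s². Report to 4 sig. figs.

a_tidal = 2GMr/d³
        = 2 × (6.674 × 10⁻¹¹) × (4.537 × 10²⁵) × (7.455 × 10⁵) / (3.774 × 10⁸)³
        = 8.399 × 10⁻⁵ m/s²

8.399 × 10⁻⁵ m/s²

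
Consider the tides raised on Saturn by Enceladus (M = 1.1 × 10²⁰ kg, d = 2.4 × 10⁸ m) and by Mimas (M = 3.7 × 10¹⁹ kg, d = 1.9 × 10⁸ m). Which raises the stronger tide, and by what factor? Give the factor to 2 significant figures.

Enceladus, by a factor of ≈ 1.5

Tidal acceleration ∝ M/d³, so compare M/d³ for each.
Enceladus: (1.1 × 10²⁰) / (2.4 × 10⁸)³ = 7.957 × 10⁻⁶
Mimas: (3.7 × 10¹⁹) / (1.9 × 10⁸)³ = 5.394 × 10⁻⁶
Ratio (larger/smaller) = 1.5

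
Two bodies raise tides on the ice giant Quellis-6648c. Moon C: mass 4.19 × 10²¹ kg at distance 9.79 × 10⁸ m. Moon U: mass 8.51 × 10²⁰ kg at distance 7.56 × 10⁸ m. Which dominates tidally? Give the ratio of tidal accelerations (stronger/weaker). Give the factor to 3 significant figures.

The tide-raising term goes as M/d³ (the gradient of a 1/d² field).
Moon C: (4.19 × 10²¹) / (9.79 × 10⁸)³ = 4.465 × 10⁻⁶
Moon U: (8.51 × 10²⁰) / (7.56 × 10⁸)³ = 1.970 × 10⁻⁶
Ratio (larger/smaller) = 2.27

Moon C, by a factor of ≈ 2.27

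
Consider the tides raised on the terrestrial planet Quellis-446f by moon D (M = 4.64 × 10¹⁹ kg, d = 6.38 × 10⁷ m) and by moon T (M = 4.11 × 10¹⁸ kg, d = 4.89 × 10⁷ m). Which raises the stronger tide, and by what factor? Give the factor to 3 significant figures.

Tidal stretch scales as M/d³; compute that for each body.
Moon D: (4.64 × 10¹⁹) / (6.38 × 10⁷)³ = 1.787 × 10⁻⁴
Moon T: (4.11 × 10¹⁸) / (4.89 × 10⁷)³ = 3.515 × 10⁻⁵
Ratio (larger/smaller) = 5.08

Moon D, by a factor of ≈ 5.08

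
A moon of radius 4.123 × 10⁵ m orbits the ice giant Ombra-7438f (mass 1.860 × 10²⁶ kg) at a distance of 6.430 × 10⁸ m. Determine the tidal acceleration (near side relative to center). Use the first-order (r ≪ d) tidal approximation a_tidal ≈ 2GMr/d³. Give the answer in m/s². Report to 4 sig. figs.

Since r ≪ d, expand the inverse-square field across one radius to get the leading 2GMr/d³ term.
a_tidal = 2GMr/d³
        = 2 × (6.674 × 10⁻¹¹) × (1.860 × 10²⁶) × (4.123 × 10⁵) / (6.430 × 10⁸)³
        = 3.850 × 10⁻⁵ m/s²

3.850 × 10⁻⁵ m/s²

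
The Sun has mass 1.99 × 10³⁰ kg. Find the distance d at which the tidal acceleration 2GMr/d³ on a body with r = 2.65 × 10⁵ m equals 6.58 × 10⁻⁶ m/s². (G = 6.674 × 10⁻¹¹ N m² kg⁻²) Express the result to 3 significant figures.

2.20 × 10¹⁰ m

2GMr/d³ = a_tidal  ⇒  d = (2GMr / a_tidal)^(1/3)
d = (2 × 6.674×10⁻¹¹ × (1.99 × 10³⁰) × (2.65 × 10⁵) / (6.58 × 10⁻⁶))^(1/3)
  = 2.20 × 10¹⁰ m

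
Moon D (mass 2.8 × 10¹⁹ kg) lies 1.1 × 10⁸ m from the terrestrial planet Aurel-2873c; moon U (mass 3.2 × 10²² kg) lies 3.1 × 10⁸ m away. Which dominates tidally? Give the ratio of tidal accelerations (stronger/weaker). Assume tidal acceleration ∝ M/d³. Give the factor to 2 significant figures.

Tidal acceleration ∝ M/d³, so compare M/d³ for each.
Moon D: (2.8 × 10¹⁹) / (1.1 × 10⁸)³ = 2.104 × 10⁻⁵
Moon U: (3.2 × 10²²) / (3.1 × 10⁸)³ = 1.074 × 10⁻³
Ratio (larger/smaller) = 51

Moon U, by a factor of ≈ 51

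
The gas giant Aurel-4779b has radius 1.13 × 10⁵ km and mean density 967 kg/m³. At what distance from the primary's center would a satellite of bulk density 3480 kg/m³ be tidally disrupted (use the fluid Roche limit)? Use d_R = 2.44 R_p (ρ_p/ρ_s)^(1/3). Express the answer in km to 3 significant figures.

d_R = 2.44 × 1.13 × 10⁵ km × (967/3480)^(1/3)
    = 1.80 × 10⁵ km

1.80 × 10⁵ km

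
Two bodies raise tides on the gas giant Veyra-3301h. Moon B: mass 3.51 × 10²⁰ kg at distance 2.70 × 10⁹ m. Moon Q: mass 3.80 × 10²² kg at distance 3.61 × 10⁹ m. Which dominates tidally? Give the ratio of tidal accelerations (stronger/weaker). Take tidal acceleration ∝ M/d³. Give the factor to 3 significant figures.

Compare M/d³ for the two perturbers:
Moon B: (3.51 × 10²⁰) / (2.70 × 10⁹)³ = 1.783 × 10⁻⁸
Moon Q: (3.80 × 10²²) / (3.61 × 10⁹)³ = 8.077 × 10⁻⁷
Ratio (larger/smaller) = 45.3

Moon Q, by a factor of ≈ 45.3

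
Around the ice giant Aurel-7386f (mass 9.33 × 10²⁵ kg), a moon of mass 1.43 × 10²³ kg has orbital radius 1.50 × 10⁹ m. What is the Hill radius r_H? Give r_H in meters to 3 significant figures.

1.20 × 10⁸ m

r_H ≈ a (m/3M)^(1/3)
    = (1.50 × 10⁹) × (1.43 × 10²³ / (3 × 9.33 × 10²⁵))^(1/3)
    = 1.20 × 10⁸ m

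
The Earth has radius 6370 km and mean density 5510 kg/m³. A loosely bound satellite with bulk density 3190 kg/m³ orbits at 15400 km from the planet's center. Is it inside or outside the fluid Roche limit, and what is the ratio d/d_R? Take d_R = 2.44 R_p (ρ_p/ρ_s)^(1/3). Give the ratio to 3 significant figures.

d_R = 2.44 × (6370 km) × (5510/3190)^(1/3) = 18650 km
d/d_R = (15400) / (18650) = 0.826
Since d/d_R < 1, the body is inside the Roche limit.

inside; d/d_R ≈ 0.826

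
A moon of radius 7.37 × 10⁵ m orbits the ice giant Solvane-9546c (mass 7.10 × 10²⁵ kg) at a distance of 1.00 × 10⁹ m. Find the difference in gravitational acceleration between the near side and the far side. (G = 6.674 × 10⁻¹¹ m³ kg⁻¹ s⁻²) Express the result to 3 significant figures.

Near-to-far spans 2r, so the tidal difference is twice the near-to-center value: 4GMr/d³.
Δg = 4GMr/d³
   = 4 × (6.674 × 10⁻¹¹) × (7.10 × 10²⁵) × (7.37 × 10⁵) / (1.00 × 10⁹)³
   = 1.40 × 10⁻⁵ m/s²

1.40 × 10⁻⁵ m/s²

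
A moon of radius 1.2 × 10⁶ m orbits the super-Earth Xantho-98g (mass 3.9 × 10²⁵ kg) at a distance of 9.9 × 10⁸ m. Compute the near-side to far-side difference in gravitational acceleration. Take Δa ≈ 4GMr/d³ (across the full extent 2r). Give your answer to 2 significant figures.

The field gradient is 2GM/d³; across the full diameter 2r the difference is 4GMr/d³.
a_tidal = 4GMr/d³
        = 4 × (6.674 × 10⁻¹¹) × (3.9 × 10²⁵) × (1.2 × 10⁶) / (9.9 × 10⁸)³
        = 1.3 × 10⁻⁵ m/s²

1.3 × 10⁻⁵ m/s²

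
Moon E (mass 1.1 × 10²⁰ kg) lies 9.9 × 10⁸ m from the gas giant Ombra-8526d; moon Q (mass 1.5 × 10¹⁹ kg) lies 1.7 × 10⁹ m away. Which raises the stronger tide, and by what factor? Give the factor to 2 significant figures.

Compare M/d³ for the two perturbers:
Moon E: (1.1 × 10²⁰) / (9.9 × 10⁸)³ = 1.134 × 10⁻⁷
Moon Q: (1.5 × 10¹⁹) / (1.7 × 10⁹)³ = 3.053 × 10⁻⁹
Ratio (larger/smaller) = 37

Moon E, by a factor of ≈ 37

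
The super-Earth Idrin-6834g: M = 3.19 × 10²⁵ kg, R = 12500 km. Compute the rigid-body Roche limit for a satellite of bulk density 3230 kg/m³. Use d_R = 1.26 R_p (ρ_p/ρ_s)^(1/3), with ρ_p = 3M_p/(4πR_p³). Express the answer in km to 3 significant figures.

ρ_p = 3M_p/(4πR_p³) = 3 × (3.19 × 10²⁵) / (4π × (1.25 × 10⁷ m)³) = 3900 kg/m³
d_R = 1.26 × 12500 km × (3900/3230)^(1/3)
    = 16800 km

16800 km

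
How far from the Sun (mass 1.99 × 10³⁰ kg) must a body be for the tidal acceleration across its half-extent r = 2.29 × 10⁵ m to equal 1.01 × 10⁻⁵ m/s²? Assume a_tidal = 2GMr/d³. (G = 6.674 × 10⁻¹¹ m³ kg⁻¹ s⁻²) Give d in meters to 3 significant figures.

1.82 × 10¹⁰ m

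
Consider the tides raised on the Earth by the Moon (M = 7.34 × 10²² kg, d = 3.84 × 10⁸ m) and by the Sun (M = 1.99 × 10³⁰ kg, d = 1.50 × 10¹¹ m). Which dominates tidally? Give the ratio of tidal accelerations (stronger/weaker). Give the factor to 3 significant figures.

The tide-raising term goes as M/d³ (the gradient of a 1/d² field).
The Moon: (7.34 × 10²²) / (3.84 × 10⁸)³ = 1.296 × 10⁻³
The Sun: (1.99 × 10³⁰) / (1.50 × 10¹¹)³ = 5.896 × 10⁻⁴
Ratio (larger/smaller) = 2.20

The Moon, by a factor of ≈ 2.20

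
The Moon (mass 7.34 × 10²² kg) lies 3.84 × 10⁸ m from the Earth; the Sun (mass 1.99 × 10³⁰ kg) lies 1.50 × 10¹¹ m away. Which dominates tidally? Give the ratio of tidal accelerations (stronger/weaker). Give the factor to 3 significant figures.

The Moon, by a factor of ≈ 2.20

The tide-raising term goes as M/d³ (the gradient of a 1/d² field).
The Moon: (7.34 × 10²²) / (3.84 × 10⁸)³ = 1.296 × 10⁻³
The Sun: (1.99 × 10³⁰) / (1.50 × 10¹¹)³ = 5.896 × 10⁻⁴
Ratio (larger/smaller) = 2.20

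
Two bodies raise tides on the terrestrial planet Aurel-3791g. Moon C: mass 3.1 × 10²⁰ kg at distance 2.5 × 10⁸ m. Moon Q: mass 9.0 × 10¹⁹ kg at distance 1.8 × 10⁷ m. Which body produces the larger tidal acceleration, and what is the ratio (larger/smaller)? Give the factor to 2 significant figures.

Moon Q, by a factor of ≈ 780

Tidal acceleration ∝ M/d³, so compare M/d³ for each.
Moon C: (3.1 × 10²⁰) / (2.5 × 10⁸)³ = 1.984 × 10⁻⁵
Moon Q: (9.0 × 10¹⁹) / (1.8 × 10⁷)³ = 1.543 × 10⁻²
Ratio (larger/smaller) = 780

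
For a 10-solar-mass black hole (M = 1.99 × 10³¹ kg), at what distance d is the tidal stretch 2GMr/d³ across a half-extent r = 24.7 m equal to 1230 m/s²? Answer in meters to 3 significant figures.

2GMr/d³ = a_tidal  ⇒  d = (2GMr / a_tidal)^(1/3)
d = (2 × 6.674×10⁻¹¹ × (1.99 × 10³¹) × (24.7) / (1230))^(1/3)
  = 3.76 × 10⁶ m

3.76 × 10⁶ m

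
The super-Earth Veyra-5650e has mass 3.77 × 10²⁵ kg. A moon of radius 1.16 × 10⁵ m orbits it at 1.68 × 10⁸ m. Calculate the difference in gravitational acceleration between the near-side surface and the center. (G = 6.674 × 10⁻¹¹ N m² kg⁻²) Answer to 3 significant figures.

1.23 × 10⁻⁴ m/s²

Differencing GM/(d−r)² and GM/d² to first order in r/d gives 2GMr/d³.
a_tidal = 2GMr/d³
        = 2 × (6.674 × 10⁻¹¹) × (3.77 × 10²⁵) × (1.16 × 10⁵) / (1.68 × 10⁸)³
        = 1.23 × 10⁻⁴ m/s²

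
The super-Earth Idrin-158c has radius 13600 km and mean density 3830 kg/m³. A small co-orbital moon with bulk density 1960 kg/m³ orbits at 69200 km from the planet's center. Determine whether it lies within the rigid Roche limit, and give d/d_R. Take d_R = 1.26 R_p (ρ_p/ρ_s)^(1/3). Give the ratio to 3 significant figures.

outside; d/d_R ≈ 3.23

d_R = 1.26 × (13600 km) × (3830/1960)^(1/3) = 21420 km
d/d_R = (69200) / (21420) = 3.23
Since d/d_R > 1, the body is outside the Roche limit.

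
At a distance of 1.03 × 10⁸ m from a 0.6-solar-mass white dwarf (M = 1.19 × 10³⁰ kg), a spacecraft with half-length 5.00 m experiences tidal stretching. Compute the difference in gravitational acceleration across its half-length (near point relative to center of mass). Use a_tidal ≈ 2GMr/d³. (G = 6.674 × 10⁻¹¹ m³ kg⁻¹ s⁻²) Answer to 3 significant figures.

Δg = 2GMr/d³
   = 2 × (6.674 × 10⁻¹¹) × (1.19 × 10³⁰) × (5.00) / (1.03 × 10⁸)³
   = 7.27 × 10⁻⁴ m/s²

7.27 × 10⁻⁴ m/s²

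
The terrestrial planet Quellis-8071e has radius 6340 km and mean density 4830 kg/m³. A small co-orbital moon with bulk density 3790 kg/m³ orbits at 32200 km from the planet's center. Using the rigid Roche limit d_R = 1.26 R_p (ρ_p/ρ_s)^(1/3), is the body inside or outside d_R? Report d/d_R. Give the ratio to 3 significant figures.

d_R = 1.26 × (6340 km) × (4830/3790)^(1/3) = 8661 km
d/d_R = (32200) / (8661) = 3.72
Since d/d_R > 1, the body is outside the Roche limit.

outside; d/d_R ≈ 3.72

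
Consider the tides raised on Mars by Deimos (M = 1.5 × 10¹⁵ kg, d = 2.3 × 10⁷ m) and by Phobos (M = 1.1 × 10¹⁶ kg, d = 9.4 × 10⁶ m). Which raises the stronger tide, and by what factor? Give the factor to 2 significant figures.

Tidal acceleration ∝ M/d³, so compare M/d³ for each.
Deimos: (1.5 × 10¹⁵) / (2.3 × 10⁷)³ = 1.233 × 10⁻⁷
Phobos: (1.1 × 10¹⁶) / (9.4 × 10⁶)³ = 1.324 × 10⁻⁵
Ratio (larger/smaller) = 110

Phobos, by a factor of ≈ 110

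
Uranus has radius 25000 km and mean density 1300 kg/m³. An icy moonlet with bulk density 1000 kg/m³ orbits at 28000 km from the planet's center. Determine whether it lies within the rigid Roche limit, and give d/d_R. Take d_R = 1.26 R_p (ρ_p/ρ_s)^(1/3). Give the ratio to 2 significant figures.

d_R = 1.26 × (25000 km) × (1300/1000)^(1/3) = 34380 km
d/d_R = (28000) / (34380) = 0.81
Since d/d_R < 1, the body is inside the Roche limit.

inside; d/d_R ≈ 0.81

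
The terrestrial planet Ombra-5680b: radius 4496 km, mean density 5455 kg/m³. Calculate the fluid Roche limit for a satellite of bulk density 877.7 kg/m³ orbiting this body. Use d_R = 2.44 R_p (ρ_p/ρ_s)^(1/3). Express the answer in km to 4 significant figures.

20170 km

d_R = 2.44 × 4496 km × (5455/877.7)^(1/3)
    = 20170 km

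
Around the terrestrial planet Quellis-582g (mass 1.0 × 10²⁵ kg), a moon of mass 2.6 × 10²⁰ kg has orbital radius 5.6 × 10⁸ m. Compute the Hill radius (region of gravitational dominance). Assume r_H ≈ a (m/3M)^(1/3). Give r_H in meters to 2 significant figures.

1.2 × 10⁷ m

r_H ≈ a (m/3M)^(1/3)
    = (5.6 × 10⁸) × (2.6 × 10²⁰ / (3 × 1.0 × 10²⁵))^(1/3)
    = 1.2 × 10⁷ m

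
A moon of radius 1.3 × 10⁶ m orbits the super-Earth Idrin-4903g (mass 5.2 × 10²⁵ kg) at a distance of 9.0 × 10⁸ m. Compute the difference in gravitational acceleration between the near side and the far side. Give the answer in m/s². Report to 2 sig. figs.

2.5 × 10⁻⁵ m/s²

Δg = 4GMr/d³
   = 4 × (6.674 × 10⁻¹¹) × (5.2 × 10²⁵) × (1.3 × 10⁶) / (9.0 × 10⁸)³
   = 2.5 × 10⁻⁵ m/s²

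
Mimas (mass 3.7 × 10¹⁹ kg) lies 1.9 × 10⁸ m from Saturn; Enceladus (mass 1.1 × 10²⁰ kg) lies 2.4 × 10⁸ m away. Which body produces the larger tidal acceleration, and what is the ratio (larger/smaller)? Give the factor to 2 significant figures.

The tide-raising term goes as M/d³ (the gradient of a 1/d² field).
Mimas: (3.7 × 10¹⁹) / (1.9 × 10⁸)³ = 5.394 × 10⁻⁶
Enceladus: (1.1 × 10²⁰) / (2.4 × 10⁸)³ = 7.957 × 10⁻⁶
Ratio (larger/smaller) = 1.5

Enceladus, by a factor of ≈ 1.5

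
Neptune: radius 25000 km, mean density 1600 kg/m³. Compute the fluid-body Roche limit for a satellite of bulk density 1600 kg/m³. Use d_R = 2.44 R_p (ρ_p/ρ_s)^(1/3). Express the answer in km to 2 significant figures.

61000 km

d_R = 2.44 × 25000 km × (1600/1600)^(1/3)
    = 61000 km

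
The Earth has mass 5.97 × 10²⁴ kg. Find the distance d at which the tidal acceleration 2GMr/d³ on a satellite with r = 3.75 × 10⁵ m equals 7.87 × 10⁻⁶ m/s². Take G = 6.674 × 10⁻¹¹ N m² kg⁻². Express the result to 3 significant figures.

3.36 × 10⁸ m

2GMr/d³ = a_tidal  ⇒  d = (2GMr / a_tidal)^(1/3)
d = (2 × 6.674×10⁻¹¹ × (5.97 × 10²⁴) × (3.75 × 10⁵) / (7.87 × 10⁻⁶))^(1/3)
  = 3.36 × 10⁸ m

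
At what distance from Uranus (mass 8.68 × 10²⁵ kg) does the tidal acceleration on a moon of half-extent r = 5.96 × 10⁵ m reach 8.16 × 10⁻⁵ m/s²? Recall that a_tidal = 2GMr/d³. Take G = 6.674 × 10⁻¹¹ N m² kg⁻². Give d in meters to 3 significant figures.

2GMr/d³ = a_tidal  ⇒  d = (2GMr / a_tidal)^(1/3)
d = (2 × 6.674×10⁻¹¹ × (8.68 × 10²⁵) × (5.96 × 10⁵) / (8.16 × 10⁻⁵))^(1/3)
  = 4.39 × 10⁸ m

4.39 × 10⁸ m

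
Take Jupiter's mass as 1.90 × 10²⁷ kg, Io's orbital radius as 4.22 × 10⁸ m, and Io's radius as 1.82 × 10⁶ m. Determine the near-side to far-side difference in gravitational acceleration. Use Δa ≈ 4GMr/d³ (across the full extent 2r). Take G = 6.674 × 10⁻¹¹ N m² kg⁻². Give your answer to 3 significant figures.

1.23 × 10⁻² m/s²

Near-to-far spans 2r, so the tidal difference is twice the near-to-center value: 4GMr/d³.
Δg = 4GMr/d³
   = 4 × (6.674 × 10⁻¹¹) × (1.90 × 10²⁷) × (1.82 × 10⁶) / (4.22 × 10⁸)³
   = 1.23 × 10⁻² m/s²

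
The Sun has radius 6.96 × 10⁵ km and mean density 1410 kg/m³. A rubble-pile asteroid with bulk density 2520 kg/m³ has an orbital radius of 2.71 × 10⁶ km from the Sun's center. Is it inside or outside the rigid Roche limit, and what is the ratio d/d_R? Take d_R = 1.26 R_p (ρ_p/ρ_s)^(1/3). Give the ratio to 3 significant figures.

d_R = 1.26 × (6.96 × 10⁵ km) × (1410/2520)^(1/3) = 7.226 × 10⁵ km
d/d_R = (2.71 × 10⁶) / (7.226 × 10⁵) = 3.75
Since d/d_R > 1, the body is outside the Roche limit.

outside; d/d_R ≈ 3.75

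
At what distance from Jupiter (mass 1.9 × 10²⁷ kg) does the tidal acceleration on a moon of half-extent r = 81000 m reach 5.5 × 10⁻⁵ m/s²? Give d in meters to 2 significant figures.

2GMr/d³ = a_tidal  ⇒  d = (2GMr / a_tidal)^(1/3)
d = (2 × 6.674×10⁻¹¹ × (1.9 × 10²⁷) × (81000) / (5.5 × 10⁻⁵))^(1/3)
  = 7.2 × 10⁸ m

7.2 × 10⁸ m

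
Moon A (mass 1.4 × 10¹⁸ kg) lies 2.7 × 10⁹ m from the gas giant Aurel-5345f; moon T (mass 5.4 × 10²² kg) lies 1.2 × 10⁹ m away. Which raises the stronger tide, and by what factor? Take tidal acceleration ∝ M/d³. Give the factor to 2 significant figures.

Moon T, by a factor of ≈ 4.4 × 10⁵

Compare M/d³ for the two perturbers:
Moon A: (1.4 × 10¹⁸) / (2.7 × 10⁹)³ = 7.113 × 10⁻¹¹
Moon T: (5.4 × 10²²) / (1.2 × 10⁹)³ = 3.125 × 10⁻⁵
Ratio (larger/smaller) = 4.4 × 10⁵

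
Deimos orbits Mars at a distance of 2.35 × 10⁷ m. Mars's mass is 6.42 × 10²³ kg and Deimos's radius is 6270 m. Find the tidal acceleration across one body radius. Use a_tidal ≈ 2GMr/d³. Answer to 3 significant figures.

4.14 × 10⁻⁵ m/s²

Δg = 2GMr/d³
   = 2 × (6.674 × 10⁻¹¹) × (6.42 × 10²³) × (6270) / (2.35 × 10⁷)³
   = 4.14 × 10⁻⁵ m/s²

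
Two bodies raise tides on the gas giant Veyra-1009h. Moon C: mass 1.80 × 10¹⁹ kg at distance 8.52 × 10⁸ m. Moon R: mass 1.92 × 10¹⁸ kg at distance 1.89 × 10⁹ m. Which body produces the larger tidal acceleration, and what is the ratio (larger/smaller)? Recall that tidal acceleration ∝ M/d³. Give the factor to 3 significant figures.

Moon C, by a factor of ≈ 102

Tidal acceleration ∝ M/d³, so compare M/d³ for each.
Moon C: (1.80 × 10¹⁹) / (8.52 × 10⁸)³ = 2.910 × 10⁻⁸
Moon R: (1.92 × 10¹⁸) / (1.89 × 10⁹)³ = 2.844 × 10⁻¹⁰
Ratio (larger/smaller) = 102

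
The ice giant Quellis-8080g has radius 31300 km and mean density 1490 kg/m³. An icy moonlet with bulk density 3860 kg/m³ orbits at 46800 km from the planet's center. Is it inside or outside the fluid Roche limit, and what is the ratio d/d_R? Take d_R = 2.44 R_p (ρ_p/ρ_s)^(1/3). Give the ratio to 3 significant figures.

d_R = 2.44 × (31300 km) × (1490/3860)^(1/3) = 55610 km
d/d_R = (46800) / (55610) = 0.842
Since d/d_R < 1, the body is inside the Roche limit.

inside; d/d_R ≈ 0.842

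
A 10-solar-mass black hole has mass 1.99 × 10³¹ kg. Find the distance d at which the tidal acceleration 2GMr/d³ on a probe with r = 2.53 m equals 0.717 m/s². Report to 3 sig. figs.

2GMr/d³ = a_tidal  ⇒  d = (2GMr / a_tidal)^(1/3)
d = (2 × 6.674×10⁻¹¹ × (1.99 × 10³¹) × (2.53) / (0.717))^(1/3)
  = 2.11 × 10⁷ m

2.11 × 10⁷ m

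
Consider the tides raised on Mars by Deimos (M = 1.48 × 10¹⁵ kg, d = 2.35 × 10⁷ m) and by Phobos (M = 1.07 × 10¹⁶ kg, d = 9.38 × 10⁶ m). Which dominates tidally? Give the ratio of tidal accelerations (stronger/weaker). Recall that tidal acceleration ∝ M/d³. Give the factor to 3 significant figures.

Phobos, by a factor of ≈ 114

Compare M/d³ for the two perturbers:
Deimos: (1.48 × 10¹⁵) / (2.35 × 10⁷)³ = 1.140 × 10⁻⁷
Phobos: (1.07 × 10¹⁶) / (9.38 × 10⁶)³ = 1.297 × 10⁻⁵
Ratio (larger/smaller) = 114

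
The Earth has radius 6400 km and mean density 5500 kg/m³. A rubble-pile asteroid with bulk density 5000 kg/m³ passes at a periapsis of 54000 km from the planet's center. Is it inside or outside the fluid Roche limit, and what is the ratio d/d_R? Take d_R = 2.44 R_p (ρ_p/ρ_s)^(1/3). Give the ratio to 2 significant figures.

d_R = 2.44 × (6400 km) × (5500/5000)^(1/3) = 16120 km
d/d_R = (54000) / (16120) = 3.3
Since d/d_R > 1, the body is outside the Roche limit.

outside; d/d_R ≈ 3.3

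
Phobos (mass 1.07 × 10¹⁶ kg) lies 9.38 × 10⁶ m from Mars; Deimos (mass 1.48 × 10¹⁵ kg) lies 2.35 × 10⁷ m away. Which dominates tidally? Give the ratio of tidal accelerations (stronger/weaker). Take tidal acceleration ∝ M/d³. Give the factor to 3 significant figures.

Phobos, by a factor of ≈ 114

Tidal stretch scales as M/d³; compute that for each body.
Phobos: (1.07 × 10¹⁶) / (9.38 × 10⁶)³ = 1.297 × 10⁻⁵
Deimos: (1.48 × 10¹⁵) / (2.35 × 10⁷)³ = 1.140 × 10⁻⁷
Ratio (larger/smaller) = 114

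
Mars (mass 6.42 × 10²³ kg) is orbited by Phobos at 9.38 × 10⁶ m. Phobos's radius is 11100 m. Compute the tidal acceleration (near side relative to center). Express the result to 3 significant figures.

1.15 × 10⁻³ m/s²

Δa = 2GMr/d³
   = 2 × (6.674 × 10⁻¹¹) × (6.42 × 10²³) × (11100) / (9.38 × 10⁶)³
   = 1.15 × 10⁻³ m/s²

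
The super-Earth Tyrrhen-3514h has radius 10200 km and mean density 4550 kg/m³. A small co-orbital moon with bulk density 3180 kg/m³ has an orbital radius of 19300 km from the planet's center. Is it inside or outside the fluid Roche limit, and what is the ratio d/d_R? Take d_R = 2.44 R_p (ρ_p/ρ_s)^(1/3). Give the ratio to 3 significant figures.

d_R = 2.44 × (10200 km) × (4550/3180)^(1/3) = 28040 km
d/d_R = (19300) / (28040) = 0.688
Since d/d_R < 1, the body is inside the Roche limit.

inside; d/d_R ≈ 0.688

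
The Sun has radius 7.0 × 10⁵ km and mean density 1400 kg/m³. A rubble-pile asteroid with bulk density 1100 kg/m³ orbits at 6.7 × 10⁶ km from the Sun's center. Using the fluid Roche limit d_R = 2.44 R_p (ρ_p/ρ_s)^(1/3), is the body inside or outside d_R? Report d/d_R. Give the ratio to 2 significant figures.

outside; d/d_R ≈ 3.6

d_R = 2.44 × (7.0 × 10⁵ km) × (1400/1100)^(1/3) = 1.851 × 10⁶ km
d/d_R = (6.7 × 10⁶) / (1.851 × 10⁶) = 3.6
Since d/d_R > 1, the body is outside the Roche limit.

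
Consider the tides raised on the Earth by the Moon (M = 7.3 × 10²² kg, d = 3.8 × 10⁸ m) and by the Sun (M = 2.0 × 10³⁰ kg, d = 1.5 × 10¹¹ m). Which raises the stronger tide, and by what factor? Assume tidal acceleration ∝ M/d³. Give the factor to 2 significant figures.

The Moon, by a factor of ≈ 2.2

Tidal stretch scales as M/d³; compute that for each body.
The Moon: (7.3 × 10²²) / (3.8 × 10⁸)³ = 1.330 × 10⁻³
The Sun: (2.0 × 10³⁰) / (1.5 × 10¹¹)³ = 5.926 × 10⁻⁴
Ratio (larger/smaller) = 2.2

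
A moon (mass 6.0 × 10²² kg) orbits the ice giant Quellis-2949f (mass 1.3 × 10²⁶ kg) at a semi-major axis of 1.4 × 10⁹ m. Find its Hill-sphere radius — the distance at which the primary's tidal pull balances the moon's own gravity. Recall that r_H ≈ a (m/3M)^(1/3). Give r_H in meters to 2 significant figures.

7.5 × 10⁷ m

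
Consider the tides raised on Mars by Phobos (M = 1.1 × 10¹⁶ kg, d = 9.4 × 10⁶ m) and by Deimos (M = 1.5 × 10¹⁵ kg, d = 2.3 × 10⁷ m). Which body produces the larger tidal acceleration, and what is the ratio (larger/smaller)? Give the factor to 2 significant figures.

Phobos, by a factor of ≈ 110

Tidal stretch scales as M/d³; compute that for each body.
Phobos: (1.1 × 10¹⁶) / (9.4 × 10⁶)³ = 1.324 × 10⁻⁵
Deimos: (1.5 × 10¹⁵) / (2.3 × 10⁷)³ = 1.233 × 10⁻⁷
Ratio (larger/smaller) = 110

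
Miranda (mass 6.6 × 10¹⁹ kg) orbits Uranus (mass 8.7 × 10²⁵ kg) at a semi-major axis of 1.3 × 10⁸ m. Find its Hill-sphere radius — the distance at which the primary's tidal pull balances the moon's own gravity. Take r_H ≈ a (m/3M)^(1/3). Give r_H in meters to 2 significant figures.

8.2 × 10⁵ m

r_H ≈ a (m/3M)^(1/3)
    = (1.3 × 10⁸) × (6.6 × 10¹⁹ / (3 × 8.7 × 10²⁵))^(1/3)
    = 8.2 × 10⁵ m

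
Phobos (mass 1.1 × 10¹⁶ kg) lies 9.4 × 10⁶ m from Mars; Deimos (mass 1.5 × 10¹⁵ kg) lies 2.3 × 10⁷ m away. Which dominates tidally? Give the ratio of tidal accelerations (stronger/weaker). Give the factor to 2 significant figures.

Phobos, by a factor of ≈ 110

The tide-raising term goes as M/d³ (the gradient of a 1/d² field).
Phobos: (1.1 × 10¹⁶) / (9.4 × 10⁶)³ = 1.324 × 10⁻⁵
Deimos: (1.5 × 10¹⁵) / (2.3 × 10⁷)³ = 1.233 × 10⁻⁷
Ratio (larger/smaller) = 110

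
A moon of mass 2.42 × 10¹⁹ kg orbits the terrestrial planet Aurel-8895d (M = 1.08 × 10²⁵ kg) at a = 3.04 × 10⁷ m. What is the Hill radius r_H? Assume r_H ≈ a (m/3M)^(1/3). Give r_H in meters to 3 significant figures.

2.76 × 10⁵ m

r_H ≈ a (m/3M)^(1/3)
    = (3.04 × 10⁷) × (2.42 × 10¹⁹ / (3 × 1.08 × 10²⁵))^(1/3)
    = 2.76 × 10⁵ m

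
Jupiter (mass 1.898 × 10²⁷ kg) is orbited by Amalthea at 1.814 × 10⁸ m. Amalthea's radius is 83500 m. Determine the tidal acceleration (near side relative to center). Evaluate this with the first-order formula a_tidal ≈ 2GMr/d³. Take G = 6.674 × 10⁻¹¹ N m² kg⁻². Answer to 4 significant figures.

3.544 × 10⁻³ m/s²

Δa = 2GMr/d³
   = 2 × (6.674 × 10⁻¹¹) × (1.898 × 10²⁷) × (83500) / (1.814 × 10⁸)³
   = 3.544 × 10⁻³ m/s²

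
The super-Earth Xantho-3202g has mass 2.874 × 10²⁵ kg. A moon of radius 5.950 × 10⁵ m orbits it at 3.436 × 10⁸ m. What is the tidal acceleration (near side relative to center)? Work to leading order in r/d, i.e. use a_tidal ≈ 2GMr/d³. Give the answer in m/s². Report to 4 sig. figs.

5.627 × 10⁻⁵ m/s²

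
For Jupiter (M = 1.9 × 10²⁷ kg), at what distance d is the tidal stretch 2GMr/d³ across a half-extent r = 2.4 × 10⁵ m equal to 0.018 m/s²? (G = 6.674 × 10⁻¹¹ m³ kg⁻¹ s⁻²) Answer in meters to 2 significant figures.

1.5 × 10⁸ m

2GMr/d³ = a_tidal  ⇒  d = (2GMr / a_tidal)^(1/3)
d = (2 × 6.674×10⁻¹¹ × (1.9 × 10²⁷) × (2.4 × 10⁵) / (0.018))^(1/3)
  = 1.5 × 10⁸ m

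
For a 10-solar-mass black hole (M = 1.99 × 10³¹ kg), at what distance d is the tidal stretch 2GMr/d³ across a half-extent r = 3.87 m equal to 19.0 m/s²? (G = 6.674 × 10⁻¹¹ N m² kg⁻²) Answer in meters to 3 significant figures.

2GMr/d³ = a_tidal  ⇒  d = (2GMr / a_tidal)^(1/3)
d = (2 × 6.674×10⁻¹¹ × (1.99 × 10³¹) × (3.87) / (19.0))^(1/3)
  = 8.15 × 10⁶ m

8.15 × 10⁶ m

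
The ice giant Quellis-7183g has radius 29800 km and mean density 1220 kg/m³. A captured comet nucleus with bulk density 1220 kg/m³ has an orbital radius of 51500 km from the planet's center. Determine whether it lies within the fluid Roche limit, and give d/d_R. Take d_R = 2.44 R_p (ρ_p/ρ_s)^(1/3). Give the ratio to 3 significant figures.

inside; d/d_R ≈ 0.708

d_R = 2.44 × (29800 km) × (1220/1220)^(1/3) = 72710 km
d/d_R = (51500) / (72710) = 0.708
Since d/d_R < 1, the body is inside the Roche limit.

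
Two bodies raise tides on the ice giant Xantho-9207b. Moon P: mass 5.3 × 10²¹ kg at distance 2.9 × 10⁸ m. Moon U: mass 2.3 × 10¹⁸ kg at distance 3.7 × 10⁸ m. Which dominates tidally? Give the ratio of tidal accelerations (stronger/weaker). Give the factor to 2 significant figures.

Moon P, by a factor of ≈ 4800

Compare M/d³ for the two perturbers:
Moon P: (5.3 × 10²¹) / (2.9 × 10⁸)³ = 2.173 × 10⁻⁴
Moon U: (2.3 × 10¹⁸) / (3.7 × 10⁸)³ = 4.541 × 10⁻⁸
Ratio (larger/smaller) = 4800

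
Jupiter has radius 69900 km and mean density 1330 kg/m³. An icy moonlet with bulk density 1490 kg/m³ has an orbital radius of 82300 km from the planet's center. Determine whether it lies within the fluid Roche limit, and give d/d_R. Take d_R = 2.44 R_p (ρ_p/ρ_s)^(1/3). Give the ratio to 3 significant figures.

inside; d/d_R ≈ 0.501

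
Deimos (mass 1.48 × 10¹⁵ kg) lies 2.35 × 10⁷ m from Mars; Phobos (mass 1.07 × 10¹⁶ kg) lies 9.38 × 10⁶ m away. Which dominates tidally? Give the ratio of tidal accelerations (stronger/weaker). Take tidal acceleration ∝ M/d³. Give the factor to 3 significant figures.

Phobos, by a factor of ≈ 114

Compare M/d³ for the two perturbers:
Deimos: (1.48 × 10¹⁵) / (2.35 × 10⁷)³ = 1.140 × 10⁻⁷
Phobos: (1.07 × 10¹⁶) / (9.38 × 10⁶)³ = 1.297 × 10⁻⁵
Ratio (larger/smaller) = 114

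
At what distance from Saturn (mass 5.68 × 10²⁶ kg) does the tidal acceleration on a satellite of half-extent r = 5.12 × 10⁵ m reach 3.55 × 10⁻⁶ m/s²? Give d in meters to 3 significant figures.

2GMr/d³ = a_tidal  ⇒  d = (2GMr / a_tidal)^(1/3)
d = (2 × 6.674×10⁻¹¹ × (5.68 × 10²⁶) × (5.12 × 10⁵) / (3.55 × 10⁻⁶))^(1/3)
  = 2.22 × 10⁹ m

2.22 × 10⁹ m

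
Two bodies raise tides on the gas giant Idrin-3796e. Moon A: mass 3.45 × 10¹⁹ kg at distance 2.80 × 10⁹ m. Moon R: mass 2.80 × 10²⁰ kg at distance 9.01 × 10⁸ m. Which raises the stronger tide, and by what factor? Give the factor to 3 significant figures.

Tidal acceleration ∝ M/d³, so compare M/d³ for each.
Moon A: (3.45 × 10¹⁹) / (2.80 × 10⁹)³ = 1.572 × 10⁻⁹
Moon R: (2.80 × 10²⁰) / (9.01 × 10⁸)³ = 3.828 × 10⁻⁷
Ratio (larger/smaller) = 244

Moon R, by a factor of ≈ 244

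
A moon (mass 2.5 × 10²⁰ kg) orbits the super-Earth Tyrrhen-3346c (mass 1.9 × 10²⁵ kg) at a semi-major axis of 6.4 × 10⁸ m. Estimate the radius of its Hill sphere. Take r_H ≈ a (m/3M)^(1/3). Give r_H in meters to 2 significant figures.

1.0 × 10⁷ m

r_H ≈ a (m/3M)^(1/3)
    = (6.4 × 10⁸) × (2.5 × 10²⁰ / (3 × 1.9 × 10²⁵))^(1/3)
    = 1.0 × 10⁷ m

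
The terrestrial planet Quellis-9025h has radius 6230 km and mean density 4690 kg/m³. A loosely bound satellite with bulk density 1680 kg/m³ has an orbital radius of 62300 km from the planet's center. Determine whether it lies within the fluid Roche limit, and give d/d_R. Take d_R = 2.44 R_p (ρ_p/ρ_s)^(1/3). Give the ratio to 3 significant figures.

outside; d/d_R ≈ 2.91

d_R = 2.44 × (6230 km) × (4690/1680)^(1/3) = 21400 km
d/d_R = (62300) / (21400) = 2.91
Since d/d_R > 1, the body is outside the Roche limit.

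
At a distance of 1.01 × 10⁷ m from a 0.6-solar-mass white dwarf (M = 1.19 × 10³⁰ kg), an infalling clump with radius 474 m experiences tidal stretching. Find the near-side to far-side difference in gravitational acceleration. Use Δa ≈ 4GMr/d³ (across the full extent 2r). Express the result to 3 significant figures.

1.46 × 10² m/s²

The field gradient is 2GM/d³; across the full diameter 2r the difference is 4GMr/d³.
a_tidal = 4GMr/d³
        = 4 × (6.674 × 10⁻¹¹) × (1.19 × 10³⁰) × (474) / (1.01 × 10⁷)³
        = 1.46 × 10² m/s²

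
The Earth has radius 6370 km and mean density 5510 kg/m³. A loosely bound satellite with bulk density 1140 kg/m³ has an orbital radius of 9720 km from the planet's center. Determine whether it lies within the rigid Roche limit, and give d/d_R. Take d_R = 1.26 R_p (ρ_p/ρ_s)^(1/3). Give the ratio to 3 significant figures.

d_R = 1.26 × (6370 km) × (5510/1140)^(1/3) = 13570 km
d/d_R = (9720) / (13570) = 0.716
Since d/d_R < 1, the body is inside the Roche limit.

inside; d/d_R ≈ 0.716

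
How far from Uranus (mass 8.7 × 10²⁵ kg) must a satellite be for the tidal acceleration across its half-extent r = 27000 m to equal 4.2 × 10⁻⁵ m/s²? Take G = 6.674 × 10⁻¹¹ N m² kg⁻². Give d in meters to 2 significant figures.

2.0 × 10⁸ m

2GMr/d³ = a_tidal  ⇒  d = (2GMr / a_tidal)^(1/3)
d = (2 × 6.674×10⁻¹¹ × (8.7 × 10²⁵) × (27000) / (4.2 × 10⁻⁵))^(1/3)
  = 2.0 × 10⁸ m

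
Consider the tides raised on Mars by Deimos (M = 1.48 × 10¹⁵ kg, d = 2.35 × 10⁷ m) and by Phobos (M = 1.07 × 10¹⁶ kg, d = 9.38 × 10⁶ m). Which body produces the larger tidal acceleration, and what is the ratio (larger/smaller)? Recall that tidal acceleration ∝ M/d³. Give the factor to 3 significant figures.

Compare M/d³ for the two perturbers:
Deimos: (1.48 × 10¹⁵) / (2.35 × 10⁷)³ = 1.140 × 10⁻⁷
Phobos: (1.07 × 10¹⁶) / (9.38 × 10⁶)³ = 1.297 × 10⁻⁵
Ratio (larger/smaller) = 114

Phobos, by a factor of ≈ 114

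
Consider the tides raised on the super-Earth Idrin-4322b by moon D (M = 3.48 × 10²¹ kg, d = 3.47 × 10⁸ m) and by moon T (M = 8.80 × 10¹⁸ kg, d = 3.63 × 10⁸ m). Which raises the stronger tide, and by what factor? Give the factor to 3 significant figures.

Compare M/d³ for the two perturbers:
Moon D: (3.48 × 10²¹) / (3.47 × 10⁸)³ = 8.329 × 10⁻⁵
Moon T: (8.80 × 10¹⁸) / (3.63 × 10⁸)³ = 1.840 × 10⁻⁷
Ratio (larger/smaller) = 453

Moon D, by a factor of ≈ 453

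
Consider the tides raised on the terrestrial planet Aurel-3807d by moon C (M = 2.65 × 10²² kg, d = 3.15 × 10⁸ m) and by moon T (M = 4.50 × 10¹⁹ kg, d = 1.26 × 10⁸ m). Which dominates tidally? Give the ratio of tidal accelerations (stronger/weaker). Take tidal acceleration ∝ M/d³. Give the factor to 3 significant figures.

Moon C, by a factor of ≈ 37.7

Tidal stretch scales as M/d³; compute that for each body.
Moon C: (2.65 × 10²²) / (3.15 × 10⁸)³ = 8.478 × 10⁻⁴
Moon T: (4.50 × 10¹⁹) / (1.26 × 10⁸)³ = 2.250 × 10⁻⁵
Ratio (larger/smaller) = 37.7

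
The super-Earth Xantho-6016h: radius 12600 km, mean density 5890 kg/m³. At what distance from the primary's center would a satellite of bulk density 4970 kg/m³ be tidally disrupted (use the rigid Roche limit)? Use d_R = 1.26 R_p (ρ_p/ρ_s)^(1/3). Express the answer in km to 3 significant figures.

16800 km

d_R = 1.26 × 12600 km × (5890/4970)^(1/3)
    = 16800 km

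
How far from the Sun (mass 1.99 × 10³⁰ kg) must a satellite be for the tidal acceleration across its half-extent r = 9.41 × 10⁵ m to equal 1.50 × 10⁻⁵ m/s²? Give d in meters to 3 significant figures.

2GMr/d³ = a_tidal  ⇒  d = (2GMr / a_tidal)^(1/3)
d = (2 × 6.674×10⁻¹¹ × (1.99 × 10³⁰) × (9.41 × 10⁵) / (1.50 × 10⁻⁵))^(1/3)
  = 2.55 × 10¹⁰ m

2.55 × 10¹⁰ m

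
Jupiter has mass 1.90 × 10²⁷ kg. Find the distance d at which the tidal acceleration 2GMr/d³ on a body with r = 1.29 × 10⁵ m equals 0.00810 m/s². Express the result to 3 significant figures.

2GMr/d³ = a_tidal  ⇒  d = (2GMr / a_tidal)^(1/3)
d = (2 × 6.674×10⁻¹¹ × (1.90 × 10²⁷) × (1.29 × 10⁵) / (0.00810))^(1/3)
  = 1.59 × 10⁸ m

1.59 × 10⁸ m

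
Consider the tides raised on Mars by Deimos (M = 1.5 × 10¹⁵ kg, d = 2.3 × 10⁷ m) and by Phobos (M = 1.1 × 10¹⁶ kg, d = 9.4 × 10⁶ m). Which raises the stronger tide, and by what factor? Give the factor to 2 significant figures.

Phobos, by a factor of ≈ 110

Tidal acceleration ∝ M/d³, so compare M/d³ for each.
Deimos: (1.5 × 10¹⁵) / (2.3 × 10⁷)³ = 1.233 × 10⁻⁷
Phobos: (1.1 × 10¹⁶) / (9.4 × 10⁶)³ = 1.324 × 10⁻⁵
Ratio (larger/smaller) = 110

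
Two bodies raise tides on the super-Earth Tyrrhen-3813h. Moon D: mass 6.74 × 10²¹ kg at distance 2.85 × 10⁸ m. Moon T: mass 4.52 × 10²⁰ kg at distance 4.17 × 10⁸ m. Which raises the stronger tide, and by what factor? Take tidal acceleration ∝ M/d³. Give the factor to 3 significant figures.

Moon D, by a factor of ≈ 46.7

Tidal stretch scales as M/d³; compute that for each body.
Moon D: (6.74 × 10²¹) / (2.85 × 10⁸)³ = 2.912 × 10⁻⁴
Moon T: (4.52 × 10²⁰) / (4.17 × 10⁸)³ = 6.233 × 10⁻⁶
Ratio (larger/smaller) = 46.7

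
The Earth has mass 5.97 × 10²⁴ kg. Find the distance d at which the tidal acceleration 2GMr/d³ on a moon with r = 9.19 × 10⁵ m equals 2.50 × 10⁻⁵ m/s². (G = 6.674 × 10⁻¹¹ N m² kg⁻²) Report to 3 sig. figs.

3.08 × 10⁸ m

2GMr/d³ = a_tidal  ⇒  d = (2GMr / a_tidal)^(1/3)
d = (2 × 6.674×10⁻¹¹ × (5.97 × 10²⁴) × (9.19 × 10⁵) / (2.50 × 10⁻⁵))^(1/3)
  = 3.08 × 10⁸ m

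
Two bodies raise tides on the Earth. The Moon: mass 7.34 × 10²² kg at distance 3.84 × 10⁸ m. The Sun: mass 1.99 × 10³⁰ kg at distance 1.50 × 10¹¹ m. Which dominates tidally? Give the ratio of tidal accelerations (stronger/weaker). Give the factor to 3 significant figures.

Tidal acceleration ∝ M/d³, so compare M/d³ for each.
The Moon: (7.34 × 10²²) / (3.84 × 10⁸)³ = 1.296 × 10⁻³
The Sun: (1.99 × 10³⁰) / (1.50 × 10¹¹)³ = 5.896 × 10⁻⁴
Ratio (larger/smaller) = 2.20

The Moon, by a factor of ≈ 2.20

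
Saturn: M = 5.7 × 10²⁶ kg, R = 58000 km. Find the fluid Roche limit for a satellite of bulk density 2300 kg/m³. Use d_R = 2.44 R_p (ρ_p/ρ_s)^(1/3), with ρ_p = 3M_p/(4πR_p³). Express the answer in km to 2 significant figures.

ρ_p = 3M_p/(4πR_p³) = 3 × (5.7 × 10²⁶) / (4π × (5.8 × 10⁷ m)³) = 700 kg/m³
d_R = 2.44 × 58000 km × (700/2300)^(1/3)
    = 95000 km

95000 km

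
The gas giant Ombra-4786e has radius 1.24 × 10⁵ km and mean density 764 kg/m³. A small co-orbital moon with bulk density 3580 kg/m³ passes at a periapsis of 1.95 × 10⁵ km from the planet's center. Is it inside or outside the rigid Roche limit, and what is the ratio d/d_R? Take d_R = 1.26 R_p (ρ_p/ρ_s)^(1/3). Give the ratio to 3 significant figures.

d_R = 1.26 × (1.24 × 10⁵ km) × (764/3580)^(1/3) = 93370 km
d/d_R = (1.95 × 10⁵) / (93370) = 2.09
Since d/d_R > 1, the body is outside the Roche limit.

outside; d/d_R ≈ 2.09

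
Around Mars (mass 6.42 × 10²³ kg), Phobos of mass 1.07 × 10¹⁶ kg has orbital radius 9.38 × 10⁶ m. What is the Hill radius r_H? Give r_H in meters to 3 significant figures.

1.66 × 10⁴ m

r_H ≈ a (m/3M)^(1/3)
    = (9.38 × 10⁶) × (1.07 × 10¹⁶ / (3 × 6.42 × 10²³))^(1/3)
    = 1.66 × 10⁴ m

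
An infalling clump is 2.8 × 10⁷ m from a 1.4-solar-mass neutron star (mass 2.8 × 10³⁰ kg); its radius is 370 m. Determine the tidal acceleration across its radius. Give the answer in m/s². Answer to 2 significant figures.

a_tidal = 2GMr/d³
        = 2 × (6.674 × 10⁻¹¹) × (2.8 × 10³⁰) × (370) / (2.8 × 10⁷)³
        = 6.3 m/s²

6.3 m/s²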